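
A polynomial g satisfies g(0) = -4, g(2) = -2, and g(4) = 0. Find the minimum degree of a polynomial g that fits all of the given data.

1

Forward differences of the values at s = 0, 2, 4:
  g  : -4  -2  0
  Δ  : 2  2
  Δ^2: 0
The first differences are constant (2) and nonzero, while all higher differences vanish, so the minimal degree is 1.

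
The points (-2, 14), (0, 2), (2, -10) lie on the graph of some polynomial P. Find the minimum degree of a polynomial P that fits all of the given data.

Forward differences of the values at x = -2, 0, 2:
  P  : 14  2  -10
  Δ  : -12  -12
  Δ^2: 0
The first differences are constant (-12) and nonzero, while all higher differences vanish, so the minimal degree is 1.

1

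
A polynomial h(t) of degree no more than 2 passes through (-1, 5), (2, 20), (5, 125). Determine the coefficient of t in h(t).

Write h(t) = at^2 + bt + c. Substituting each data point gives a linear system:
  a - b + c = 5
  4a + 2b + c = 20
  25a + 5b + c = 125
Solving the system yields a = 5, b = 0, c = 0.
So h(t) = 5t^2.
The coefficient of t is 0.

0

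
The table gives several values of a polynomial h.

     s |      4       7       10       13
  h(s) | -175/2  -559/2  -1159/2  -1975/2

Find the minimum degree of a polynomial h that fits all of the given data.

Forward differences of the values at s = 4, 7, 10, 13:
  h  : -175/2  -559/2  -1159/2  -1975/2
  Δ  : -192  -300  -408
  Δ^2: -108  -108
  Δ^3: 0
The second differences are constant (-108) and nonzero, while all higher differences vanish, so the minimal degree is 2.

2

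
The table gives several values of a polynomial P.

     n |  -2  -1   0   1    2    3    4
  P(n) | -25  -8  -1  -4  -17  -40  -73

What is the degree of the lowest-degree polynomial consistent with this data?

Forward differences of the values at n = -2, -1, 0, 1, 2, 3, 4:
  P  : -25  -8  -1  -4  -17  -40  -73
  Δ  : 17  7  -3  -13  -23  -33
  Δ^2: -10  -10  -10  -10  -10
  Δ^3: 0  0  0  0
  Δ^4: 0  0  0
  Δ^5: 0  0
  Δ^6: 0
The second differences are constant (-10) and nonzero, while all higher differences vanish, so the minimal degree is 2.

2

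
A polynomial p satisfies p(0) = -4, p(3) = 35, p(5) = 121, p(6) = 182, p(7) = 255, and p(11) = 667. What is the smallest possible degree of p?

2

Divided differences on the nodes 0, 3, 5, 6, 7, 11:
  order 0: -4  35  121  182  255  667
  order 1: 13  43  61  73  103
  order 2: 6  6  6  6
  order 3: 0  0  0
  order 4: 0  0
  order 5: 0
The order-2 divided differences are all 6 (nonzero) and every higher order vanishes, so the data lies on a polynomial of degree exactly 2.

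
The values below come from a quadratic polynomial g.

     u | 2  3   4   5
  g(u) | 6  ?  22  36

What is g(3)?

12

The 3 known points determine the degree-2 polynomial uniquely.
Write g(u) = au^2 + bu + c. Substituting each data point gives a linear system:
  4a + 2b + c = 6
  16a + 4b + c = 22
  25a + 5b + c = 36
Solving the system yields a = 2, b = -4, c = 6.
So g(u) = 2u^2 - 4u + 6.
Then g(3) = 12.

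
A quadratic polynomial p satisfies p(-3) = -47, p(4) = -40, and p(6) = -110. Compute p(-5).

Using the Lagrange interpolation formula with nodes -3, 4, 6:
  L_0(t) = (t - 4)(t - 6) / 63
  L_1(t) = (t + 3)(t - 6) / -14
  L_2(t) = (t + 3)(t - 4) / 18
Then p(t) = -47·L_0(t) - 40·L_1(t) - 110·L_2(t).
Expanding and collecting terms gives p(t) = -4t^2 + 5t + 4.
Evaluating at t = -5: p(-5) = -121.

-121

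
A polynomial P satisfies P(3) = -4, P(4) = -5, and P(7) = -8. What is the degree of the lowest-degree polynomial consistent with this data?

Divided differences on the nodes 3, 4, 7:
  order 0: -4  -5  -8
  order 1: -1  -1
  order 2: 0
The order-1 divided differences are all -1 (nonzero) and every higher order vanishes, so the data lies on a polynomial of degree exactly 1.

1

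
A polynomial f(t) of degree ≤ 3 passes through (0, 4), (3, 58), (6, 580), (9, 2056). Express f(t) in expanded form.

f(t) = 3t^3 - t^2 - 6t + 4

Using the Lagrange interpolation formula with nodes 0, 3, 6, 9:
  L_0(t) = (t - 3)(t - 6)(t - 9) / -162
  L_1(t) = t(t - 6)(t - 9) / 54
  L_2(t) = t(t - 3)(t - 9) / -54
  L_3(t) = t(t - 3)(t - 6) / 162
Then f(t) = 4·L_0(t) + 58·L_1(t) + 580·L_2(t) + 2056·L_3(t).
Expanding and collecting terms gives f(t) = 3t³ - t² - 6t + 4.
Check: f(0) = 4. ✓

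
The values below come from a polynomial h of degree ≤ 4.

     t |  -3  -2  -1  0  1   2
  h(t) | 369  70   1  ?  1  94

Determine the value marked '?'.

-6

On equispaced nodes a degree-4 polynomial has vanishing fifth forward difference, so
  - h(-3) + 5·h(-2) - 10·h(-1) + 10·h(0) - 5·h(1) + h(2) = 0.
Substituting the known values and solving for h(0):
  10·h(0) = -60
  h(0) = -6.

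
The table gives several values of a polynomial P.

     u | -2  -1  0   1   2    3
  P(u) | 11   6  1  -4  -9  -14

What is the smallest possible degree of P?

1

Forward differences of the values at u = -2, -1, 0, 1, 2, 3:
  P  : 11  6  1  -4  -9  -14
  Δ  : -5  -5  -5  -5  -5
  Δ^2: 0  0  0  0
  Δ^3: 0  0  0
  Δ^4: 0  0
  Δ^5: 0
The first differences are constant (-5) and nonzero, while all higher differences vanish, so the minimal degree is 1.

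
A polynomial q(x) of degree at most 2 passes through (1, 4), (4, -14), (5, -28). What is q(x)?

Write q(x) = ax^2 + bx + c. Substituting each data point gives a linear system:
  a + b + c = 4
  16a + 4b + c = -14
  25a + 5b + c = -28
Solving the system yields a = -2, b = 4, c = 2.
So q(x) = -2x^2 + 4x + 2.
Check: q(1) = 4. ✓

q(x) = -2x^2 + 4x + 2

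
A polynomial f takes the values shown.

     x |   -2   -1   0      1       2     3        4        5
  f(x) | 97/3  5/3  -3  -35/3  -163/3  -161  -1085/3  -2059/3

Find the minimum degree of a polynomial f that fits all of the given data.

Forward differences of the values at x = -2, -1, 0, 1, 2, 3, 4, 5:
  f  : 97/3  5/3  -3  -35/3  -163/3  -161  -1085/3  -2059/3
  Δ  : -92/3  -14/3  -26/3  -128/3  -320/3  -602/3  -974/3
  Δ^2: 26  -4  -34  -64  -94  -124
  Δ^3: -30  -30  -30  -30  -30
  Δ^4: 0  0  0  0
  Δ^5: 0  0  0
  Δ^6: 0  0
  Δ^7: 0
The third differences are constant (-30) and nonzero, while all higher differences vanish, so the minimal degree is 3.

3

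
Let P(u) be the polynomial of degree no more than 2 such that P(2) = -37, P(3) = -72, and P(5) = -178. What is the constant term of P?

-3

Write P(u) = au^2 + bu + c. Substituting each data point gives a linear system:
  4a + 2b + c = -37
  9a + 3b + c = -72
  25a + 5b + c = -178
Solving the system yields a = -6, b = -5, c = -3.
So P(u) = -6u^2 - 5u - 3.
The constant term is -3.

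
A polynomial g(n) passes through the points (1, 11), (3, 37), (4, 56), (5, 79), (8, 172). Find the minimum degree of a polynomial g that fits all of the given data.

Divided differences on the nodes 1, 3, 4, 5, 8:
  order 0: 11  37  56  79  172
  order 1: 13  19  23  31
  order 2: 2  2  2
  order 3: 0  0
  order 4: 0
The order-2 divided differences are all 2 (nonzero) and every higher order vanishes, so the data lies on a polynomial of degree exactly 2.

2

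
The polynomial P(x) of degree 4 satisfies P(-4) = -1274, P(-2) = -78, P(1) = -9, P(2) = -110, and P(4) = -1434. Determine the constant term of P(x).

Write P(x) = ax^4 + bx^3 + cx^2 + dx + e. Substituting each data point gives a linear system:
  256a - 64b + 16c - 4d + e = -1274
  16a - 8b + 4c - 2d + e = -78
  a + b + c + d + e = -9
  16a + 8b + 4c + 2d + e = -110
  256a + 64b + 16c + 4d + e = -1434
Solving the system yields a = -5, b = -1, c = -5, d = -4, e = 6.
So P(x) = -5x^4 - x^3 - 5x^2 - 4x + 6.
The constant term is 6.

6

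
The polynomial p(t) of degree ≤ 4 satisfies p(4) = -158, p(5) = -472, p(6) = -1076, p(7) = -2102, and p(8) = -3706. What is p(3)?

Using the Lagrange interpolation formula with nodes 4, 5, 6, 7, 8:
  L_0(t) = (t - 5)(t - 6)(t - 7)(t - 8) / 24
  L_1(t) = (t - 4)(t - 6)(t - 7)(t - 8) / -6
  L_2(t) = (t - 4)(t - 5)(t - 7)(t - 8) / 4
  L_3(t) = (t - 4)(t - 5)(t - 6)(t - 8) / -6
  L_4(t) = (t - 4)(t - 5)(t - 6)(t - 7) / 24
Then p(t) = -158·L_0(t) - 472·L_1(t) - 1076·L_2(t) - 2102·L_3(t) - 3706·L_4(t).
Expanding and collecting terms gives p(t) = -t⁴ + 6t² + t - 2.
Evaluating at t = 3: p(3) = -26.

-26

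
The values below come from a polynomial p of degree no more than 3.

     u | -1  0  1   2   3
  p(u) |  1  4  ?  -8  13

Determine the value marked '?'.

-5

On equispaced nodes a degree-3 polynomial has vanishing fourth forward difference, so
  p(-1) - 4·p(0) + 6·p(1) - 4·p(2) + p(3) = 0.
Substituting the known values and solving for p(1):
  6·p(1) = -30
  p(1) = -5.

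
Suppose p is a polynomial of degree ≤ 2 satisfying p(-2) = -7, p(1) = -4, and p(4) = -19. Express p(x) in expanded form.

p(x) = -x^2 - 3

Write p(x) = ax^2 + bx + c. Substituting each data point gives a linear system:
  4a - 2b + c = -7
  a + b + c = -4
  16a + 4b + c = -19
Solving the system yields a = -1, b = 0, c = -3.
So p(x) = -x² - 3.
Check: p(1) = -4. ✓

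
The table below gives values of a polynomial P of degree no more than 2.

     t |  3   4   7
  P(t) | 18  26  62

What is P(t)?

Write P(t) = at^2 + bt + c. Substituting each data point gives a linear system:
  9a + 3b + c = 18
  16a + 4b + c = 26
  49a + 7b + c = 62
Solving the system yields a = 1, b = 1, c = 6.
So P(t) = t^2 + t + 6.
Check: P(4) = 26. ✓

P(t) = t^2 + t + 6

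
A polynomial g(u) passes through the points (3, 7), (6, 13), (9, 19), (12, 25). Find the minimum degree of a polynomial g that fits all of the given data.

Forward differences of the values at u = 3, 6, 9, 12:
  g  : 7  13  19  25
  Δ  : 6  6  6
  Δ^2: 0  0
  Δ^3: 0
The first differences are constant (6) and nonzero, while all higher differences vanish, so the minimal degree is 1.

1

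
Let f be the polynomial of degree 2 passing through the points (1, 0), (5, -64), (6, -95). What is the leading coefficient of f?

-3

Write f(s) = as^2 + bs + c. Substituting each data point gives a linear system:
  a + b + c = 0
  25a + 5b + c = -64
  36a + 6b + c = -95
Solving the system yields a = -3, b = 2, c = 1.
So f(s) = -3s² + 2s + 1.
The leading coefficient is -3.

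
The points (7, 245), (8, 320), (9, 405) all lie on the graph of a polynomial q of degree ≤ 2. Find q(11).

605

Write q(t) = at^2 + bt + c. Substituting each data point gives a linear system:
  49a + 7b + c = 245
  64a + 8b + c = 320
  81a + 9b + c = 405
Solving the system yields a = 5, b = 0, c = 0.
So q(t) = 5t².
Then q(11) = 605.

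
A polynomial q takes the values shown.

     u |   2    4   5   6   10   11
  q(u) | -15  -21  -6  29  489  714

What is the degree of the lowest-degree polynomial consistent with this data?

3

Divided differences on the nodes 2, 4, 5, 6, 10, 11:
  order 0: -15  -21  -6  29  489  714
  order 1: -3  15  35  115  225
  order 2: 6  10  16  22
  order 3: 1  1  1
  order 4: 0  0
  order 5: 0
The order-3 divided differences are all 1 (nonzero) and every higher order vanishes, so the data lies on a polynomial of degree exactly 3.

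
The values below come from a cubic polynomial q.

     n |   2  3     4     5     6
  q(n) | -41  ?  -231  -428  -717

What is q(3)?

The 4 known points determine the degree-3 polynomial uniquely.
Write q(n) = an^3 + bn^2 + cn + d. Substituting each data point gives a linear system:
  8a + 4b + 2c + d = -41
  64a + 16b + 4c + d = -231
  125a + 25b + 5c + d = -428
  216a + 36b + 6c + d = -717
Solving the system yields a = -3, b = -1, c = -5, d = -3.
So q(n) = -3n^3 - n^2 - 5n - 3.
Then q(3) = -108.

-108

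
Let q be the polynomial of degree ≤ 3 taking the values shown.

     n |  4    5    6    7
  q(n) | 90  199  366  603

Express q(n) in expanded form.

Using the Lagrange interpolation formula with nodes 4, 5, 6, 7:
  L_0(n) = (n - 5)(n - 6)(n - 7) / -6
  L_1(n) = (n - 4)(n - 6)(n - 7) / 2
  L_2(n) = (n - 4)(n - 5)(n - 7) / -2
  L_3(n) = (n - 4)(n - 5)(n - 6) / 6
Then q(n) = 90·L_0(n) + 199·L_1(n) + 366·L_2(n) + 603·L_3(n).
Expanding and collecting terms gives q(n) = 2n³ - n² - 4n - 6.
Check: q(6) = 366. ✓

q(n) = 2n^3 - n^2 - 4n - 6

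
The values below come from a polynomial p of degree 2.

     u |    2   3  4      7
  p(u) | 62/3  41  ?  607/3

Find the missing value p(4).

The 3 known points determine the degree-2 polynomial uniquely.
Write p(u) = au^2 + bu + c. Substituting each data point gives a linear system:
  4a + 2b + c = 62/3
  9a + 3b + c = 41
  49a + 7b + c = 607/3
Solving the system yields a = 4, b = 1/3, c = 4.
So p(u) = 4u^2 + (1/3)u + 4.
Then p(4) = 208/3.

208/3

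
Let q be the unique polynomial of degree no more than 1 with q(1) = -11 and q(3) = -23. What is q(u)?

Using the Lagrange interpolation formula with nodes 1, 3:
  L_0(u) = (u - 3) / -2
  L_1(u) = (u - 1) / 2
Then q(u) = -11·L_0(u) - 23·L_1(u).
Expanding and collecting terms gives q(u) = -6u - 5.
Check: q(3) = -23. ✓

q(u) = -6u - 5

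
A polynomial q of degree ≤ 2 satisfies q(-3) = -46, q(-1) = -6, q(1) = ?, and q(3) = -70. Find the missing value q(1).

On equispaced nodes a degree-2 polynomial has vanishing third forward difference, so
  - q(-3) + 3·q(-1) - 3·q(1) + q(3) = 0.
Substituting the known values and solving for q(1):
  -3·q(1) = 42
  q(1) = -14.

-14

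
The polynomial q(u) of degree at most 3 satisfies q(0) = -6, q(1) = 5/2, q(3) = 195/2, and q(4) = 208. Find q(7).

1871/2

Write q(u) = au^3 + bu^2 + cu + d. Substituting each data point gives a linear system:
  d = -6
  a + b + c + d = 5/2
  27a + 9b + 3c + d = 195/2
  64a + 16b + 4c + d = 208
Solving the system yields a = 2, b = 5, c = 3/2, d = -6.
So q(u) = 2u^3 + 5u^2 + (3/2)u - 6.
Then q(7) = 1871/2.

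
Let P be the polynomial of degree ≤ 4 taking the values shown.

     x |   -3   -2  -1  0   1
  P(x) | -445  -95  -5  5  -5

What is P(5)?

-3245

Forward differences of the values at x = -3, -2, -1, 0, 1:
  P  : -445  -95  -5  5  -5
  Δ  : 350  90  10  -10
  Δ^2: -260  -80  -20
  Δ^3: 180  60
  Δ^4: -120
The fourth differences are constant, confirming degree 4.
Interpolating (Newton forward form) and evaluating at x = 5 gives P(5) = -3245.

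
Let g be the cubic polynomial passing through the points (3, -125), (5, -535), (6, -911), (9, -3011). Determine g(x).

g(x) = -4x^3 - x^2 - x - 5

Write g(x) = ax^3 + bx^2 + cx + d. Substituting each data point gives a linear system:
  27a + 9b + 3c + d = -125
  125a + 25b + 5c + d = -535
  216a + 36b + 6c + d = -911
  729a + 81b + 9c + d = -3011
Solving the system yields a = -4, b = -1, c = -1, d = -5.
So g(x) = -4x³ - x² - x - 5.
Check: g(9) = -3011. ✓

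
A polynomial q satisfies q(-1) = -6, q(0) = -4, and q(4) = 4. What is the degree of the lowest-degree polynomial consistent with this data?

Divided differences on the nodes -1, 0, 4:
  order 0: -6  -4  4
  order 1: 2  2
  order 2: 0
The order-1 divided differences are all 2 (nonzero) and every higher order vanishes, so the data lies on a polynomial of degree exactly 1.

1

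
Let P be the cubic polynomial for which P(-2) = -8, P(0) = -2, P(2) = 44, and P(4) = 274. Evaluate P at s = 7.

Using the Lagrange interpolation formula with nodes -2, 0, 2, 4:
  L_0(s) = s(s - 2)(s - 4) / -48
  L_1(s) = (s + 2)(s - 2)(s - 4) / 16
  L_2(s) = (s + 2)s(s - 4) / -16
  L_3(s) = (s + 2)s(s - 2) / 48
Then P(s) = -8·L_0(s) - 2·L_1(s) + 44·L_2(s) + 274·L_3(s).
Expanding and collecting terms gives P(s) = 3s^3 + 5s^2 + s - 2.
Evaluating at s = 7: P(7) = 1279.

1279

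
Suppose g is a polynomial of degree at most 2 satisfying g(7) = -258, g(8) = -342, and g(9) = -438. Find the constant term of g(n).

-6

Write g(n) = an^2 + bn + c. Substituting each data point gives a linear system:
  49a + 7b + c = -258
  64a + 8b + c = -342
  81a + 9b + c = -438
Solving the system yields a = -6, b = 6, c = -6.
So g(n) = -6n² + 6n - 6.
The constant term is -6.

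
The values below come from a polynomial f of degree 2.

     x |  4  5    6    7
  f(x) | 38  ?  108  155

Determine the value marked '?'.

On equispaced nodes a degree-2 polynomial has vanishing third forward difference, so
  - f(4) + 3·f(5) - 3·f(6) + f(7) = 0.
Substituting the known values and solving for f(5):
  3·f(5) = 207
  f(5) = 69.

69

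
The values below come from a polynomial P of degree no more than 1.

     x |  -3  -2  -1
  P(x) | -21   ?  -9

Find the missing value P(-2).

-15

On equispaced nodes a degree-1 polynomial has vanishing second forward difference, so
  P(-3) - 2·P(-2) + P(-1) = 0.
Substituting the known values and solving for P(-2):
  -2·P(-2) = 30
  P(-2) = -15.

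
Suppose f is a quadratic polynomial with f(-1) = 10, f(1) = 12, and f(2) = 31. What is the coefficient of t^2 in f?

6

Write f(t) = at^2 + bt + c. Substituting each data point gives a linear system:
  a - b + c = 10
  a + b + c = 12
  4a + 2b + c = 31
Solving the system yields a = 6, b = 1, c = 5.
So f(t) = 6t^2 + t + 5.
The leading coefficient is 6.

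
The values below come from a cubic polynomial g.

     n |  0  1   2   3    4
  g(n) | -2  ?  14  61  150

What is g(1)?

On equispaced nodes a degree-3 polynomial has vanishing fourth forward difference, so
  g(0) - 4·g(1) + 6·g(2) - 4·g(3) + g(4) = 0.
Substituting the known values and solving for g(1):
  -4·g(1) = 12
  g(1) = -3.

-3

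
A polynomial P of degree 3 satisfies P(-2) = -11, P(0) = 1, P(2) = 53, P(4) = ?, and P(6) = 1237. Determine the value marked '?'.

The 4 known points determine the degree-3 polynomial uniquely.
Write P(x) = ax^3 + bx^2 + cx + d. Substituting each data point gives a linear system:
  -8a + 4b - 2c + d = -11
  d = 1
  8a + 4b + 2c + d = 53
  216a + 36b + 6c + d = 1237
Solving the system yields a = 5, b = 5, c = -4, d = 1.
So P(x) = 5x^3 + 5x^2 - 4x + 1.
Then P(4) = 385.

385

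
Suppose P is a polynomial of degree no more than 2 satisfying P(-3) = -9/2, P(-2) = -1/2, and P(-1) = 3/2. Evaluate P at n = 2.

-9/2

Write P(n) = an^2 + bn + c. Substituting each data point gives a linear system:
  9a - 3b + c = -9/2
  4a - 2b + c = -1/2
  a - b + c = 3/2
Solving the system yields a = -1, b = -1, c = 3/2.
So P(n) = -n² - n + 3/2.
Then P(2) = -9/2.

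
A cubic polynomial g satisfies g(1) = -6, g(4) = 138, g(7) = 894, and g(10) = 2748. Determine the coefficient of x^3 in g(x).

3

Write g(x) = ax^3 + bx^2 + cx + d. Substituting each data point gives a linear system:
  a + b + c + d = -6
  64a + 16b + 4c + d = 138
  343a + 49b + 7c + d = 894
  1000a + 100b + 10c + d = 2748
Solving the system yields a = 3, b = -2, c = -5, d = -2.
So g(x) = 3x^3 - 2x^2 - 5x - 2.
The leading coefficient is 3.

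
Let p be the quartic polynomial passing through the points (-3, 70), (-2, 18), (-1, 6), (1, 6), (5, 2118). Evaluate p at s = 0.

-2

Using the Lagrange interpolation formula with nodes -3, -2, -1, 1, 5:
  L_0(s) = (s + 2)(s + 1)(s - 1)(s - 5) / 64
  L_1(s) = (s + 3)(s + 1)(s - 1)(s - 5) / -21
  L_2(s) = (s + 3)(s + 2)(s - 1)(s - 5) / 24
  L_3(s) = (s + 3)(s + 2)(s + 1)(s - 5) / -96
  L_4(s) = (s + 3)(s + 2)(s + 1)(s - 1) / 1344
Then p(s) = 70·L_0(s) + 18·L_1(s) + 6·L_2(s) + 6·L_3(s) + 2118·L_4(s).
Expanding and collecting terms gives p(s) = 2s⁴ + 6s³ + 6s² - 6s - 2.
Evaluating at s = 0: p(0) = -2.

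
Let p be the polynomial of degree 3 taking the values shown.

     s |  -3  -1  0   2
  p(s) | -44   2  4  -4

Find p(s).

p(s) = s^3 - 3s^2 - 2s + 4

Using the Lagrange interpolation formula with nodes -3, -1, 0, 2:
  L_0(s) = (s + 1)s(s - 2) / -30
  L_1(s) = (s + 3)s(s - 2) / 6
  L_2(s) = (s + 3)(s + 1)(s - 2) / -6
  L_3(s) = (s + 3)(s + 1)s / 30
Then p(s) = -44·L_0(s) + 2·L_1(s) + 4·L_2(s) - 4·L_3(s).
Expanding and collecting terms gives p(s) = s³ - 3s² - 2s + 4.
Check: p(0) = 4. ✓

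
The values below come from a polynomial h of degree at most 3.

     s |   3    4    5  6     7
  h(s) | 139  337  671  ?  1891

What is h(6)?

1177

On equispaced nodes a degree-3 polynomial has vanishing fourth forward difference, so
  h(3) - 4·h(4) + 6·h(5) - 4·h(6) + h(7) = 0.
Substituting the known values and solving for h(6):
  -4·h(6) = -4708
  h(6) = 1177.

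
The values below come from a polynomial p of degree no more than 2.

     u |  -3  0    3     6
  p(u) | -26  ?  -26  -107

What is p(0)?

1

On equispaced nodes a degree-2 polynomial has vanishing third forward difference, so
  - p(-3) + 3·p(0) - 3·p(3) + p(6) = 0.
Substituting the known values and solving for p(0):
  3·p(0) = 3
  p(0) = 1.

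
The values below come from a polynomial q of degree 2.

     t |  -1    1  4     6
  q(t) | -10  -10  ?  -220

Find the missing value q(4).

-100

The 3 known points determine the degree-2 polynomial uniquely.
Write q(t) = at^2 + bt + c. Substituting each data point gives a linear system:
  a - b + c = -10
  a + b + c = -10
  36a + 6b + c = -220
Solving the system yields a = -6, b = 0, c = -4.
So q(t) = -6t² - 4.
Then q(4) = -100.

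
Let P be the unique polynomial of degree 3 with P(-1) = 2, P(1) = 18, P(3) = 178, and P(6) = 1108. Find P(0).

4

Using the Lagrange interpolation formula with nodes -1, 1, 3, 6:
  L_0(u) = (u - 1)(u - 3)(u - 6) / -56
  L_1(u) = (u + 1)(u - 3)(u - 6) / 20
  L_2(u) = (u + 1)(u - 1)(u - 6) / -24
  L_3(u) = (u + 1)(u - 1)(u - 3) / 105
Then P(u) = 2·L_0(u) + 18·L_1(u) + 178·L_2(u) + 1108·L_3(u).
Expanding and collecting terms gives P(u) = 4u³ + 6u² + 4u + 4.
Evaluating at u = 0: P(0) = 4.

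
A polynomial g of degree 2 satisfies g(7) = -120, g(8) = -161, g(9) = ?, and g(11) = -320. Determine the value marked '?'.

-208

The 3 known points determine the degree-2 polynomial uniquely.
Write g(t) = at^2 + bt + c. Substituting each data point gives a linear system:
  49a + 7b + c = -120
  64a + 8b + c = -161
  121a + 11b + c = -320
Solving the system yields a = -3, b = 4, c = -1.
So g(t) = -3t^2 + 4t - 1.
Then g(9) = -208.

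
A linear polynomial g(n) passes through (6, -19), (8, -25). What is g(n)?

Write g(n) = an + b. Substituting each data point gives a linear system:
  6a + b = -19
  8a + b = -25
Solving the system yields a = -3, b = -1.
So g(n) = -3n - 1.
Check: g(8) = -25. ✓

g(n) = -3n - 1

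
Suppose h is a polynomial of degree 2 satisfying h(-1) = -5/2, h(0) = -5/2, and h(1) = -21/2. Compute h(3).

Forward differences of the values at t = -1, 0, 1:
  h  : -5/2  -5/2  -21/2
  Δ  : 0  -8
  Δ^2: -8
The second differences are constant, confirming degree 2.
Interpolating (Newton forward form) and evaluating at t = 3 gives h(3) = -101/2.

-101/2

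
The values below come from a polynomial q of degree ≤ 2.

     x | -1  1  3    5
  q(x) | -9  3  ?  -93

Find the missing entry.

-25

The 3 known points determine the degree-2 polynomial uniquely.
Write q(x) = ax^2 + bx + c. Substituting each data point gives a linear system:
  a - b + c = -9
  a + b + c = 3
  25a + 5b + c = -93
Solving the system yields a = -5, b = 6, c = 2.
So q(x) = -5x^2 + 6x + 2.
Then q(3) = -25.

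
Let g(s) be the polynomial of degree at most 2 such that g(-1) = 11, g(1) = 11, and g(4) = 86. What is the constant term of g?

6

Write g(s) = as^2 + bs + c. Substituting each data point gives a linear system:
  a - b + c = 11
  a + b + c = 11
  16a + 4b + c = 86
Solving the system yields a = 5, b = 0, c = 6.
So g(s) = 5s^2 + 6.
The constant term is 6.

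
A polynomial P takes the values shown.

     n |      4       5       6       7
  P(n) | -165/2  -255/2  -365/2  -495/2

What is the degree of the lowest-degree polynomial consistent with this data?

2

Forward differences of the values at n = 4, 5, 6, 7:
  P  : -165/2  -255/2  -365/2  -495/2
  Δ  : -45  -55  -65
  Δ^2: -10  -10
  Δ^3: 0
The second differences are constant (-10) and nonzero, while all higher differences vanish, so the minimal degree is 2.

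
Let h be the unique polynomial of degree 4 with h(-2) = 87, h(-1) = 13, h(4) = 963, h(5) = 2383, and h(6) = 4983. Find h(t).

Using the Lagrange interpolation formula with nodes -2, -1, 4, 5, 6:
  L_0(t) = (t + 1)(t - 4)(t - 5)(t - 6) / 336
  L_1(t) = (t + 2)(t - 4)(t - 5)(t - 6) / -210
  L_2(t) = (t + 2)(t + 1)(t - 5)(t - 6) / 60
  L_3(t) = (t + 2)(t + 1)(t - 4)(t - 6) / -42
  L_4(t) = (t + 2)(t + 1)(t - 4)(t - 5) / 112
Then h(t) = 87·L_0(t) + 13·L_1(t) + 963·L_2(t) + 2383·L_3(t) + 4983·L_4(t).
Expanding and collecting terms gives h(t) = 4t^4 - t^3 + t^2 - 4t + 3.
Check: h(4) = 963. ✓

h(t) = 4t^4 - t^3 + t^2 - 4t + 3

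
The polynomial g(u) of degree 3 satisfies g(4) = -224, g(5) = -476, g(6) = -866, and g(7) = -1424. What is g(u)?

Write g(u) = au^3 + bu^2 + cu + d. Substituting each data point gives a linear system:
  64a + 16b + 4c + d = -224
  125a + 25b + 5c + d = -476
  216a + 36b + 6c + d = -866
  343a + 49b + 7c + d = -1424
Solving the system yields a = -5, b = 6, c = -1, d = 4.
So g(u) = -5u³ + 6u² - u + 4.
Check: g(4) = -224. ✓

g(u) = -5u^3 + 6u^2 - u + 4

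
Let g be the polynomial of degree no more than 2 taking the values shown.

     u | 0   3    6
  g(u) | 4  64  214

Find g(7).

284

Write g(u) = au^2 + bu + c. Substituting each data point gives a linear system:
  c = 4
  9a + 3b + c = 64
  36a + 6b + c = 214
Solving the system yields a = 5, b = 5, c = 4.
So g(u) = 5u^2 + 5u + 4.
Then g(7) = 284.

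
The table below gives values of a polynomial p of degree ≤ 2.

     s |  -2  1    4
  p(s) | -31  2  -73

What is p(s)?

p(s) = -6s^2 + 5s + 3

Write p(s) = as^2 + bs + c. Substituting each data point gives a linear system:
  4a - 2b + c = -31
  a + b + c = 2
  16a + 4b + c = -73
Solving the system yields a = -6, b = 5, c = 3.
So p(s) = -6s^2 + 5s + 3.
Check: p(4) = -73. ✓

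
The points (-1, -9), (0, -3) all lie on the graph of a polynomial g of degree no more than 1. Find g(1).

3

Using the Lagrange interpolation formula with nodes -1, 0:
  L_0(x) = x / -1
  L_1(x) = (x + 1) / 1
Then g(x) = -9·L_0(x) - 3·L_1(x).
Expanding and collecting terms gives g(x) = 6x - 3.
Evaluating at x = 1: g(1) = 3.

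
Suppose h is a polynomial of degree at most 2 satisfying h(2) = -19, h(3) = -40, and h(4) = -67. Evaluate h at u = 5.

-100

Using the Lagrange interpolation formula with nodes 2, 3, 4:
  L_0(u) = (u - 3)(u - 4) / 2
  L_1(u) = (u - 2)(u - 4) / -1
  L_2(u) = (u - 2)(u - 3) / 2
Then h(u) = -19·L_0(u) - 40·L_1(u) - 67·L_2(u).
Expanding and collecting terms gives h(u) = -3u² - 6u + 5.
Evaluating at u = 5: h(5) = -100.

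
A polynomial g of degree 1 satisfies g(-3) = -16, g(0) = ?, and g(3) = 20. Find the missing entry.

2

On equispaced nodes a degree-1 polynomial has vanishing second forward difference, so
  g(-3) - 2·g(0) + g(3) = 0.
Substituting the known values and solving for g(0):
  -2·g(0) = -4
  g(0) = 2.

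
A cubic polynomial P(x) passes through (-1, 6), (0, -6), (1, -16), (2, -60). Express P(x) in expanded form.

P(x) = -6x^3 + x^2 - 5x - 6

Write P(x) = ax^3 + bx^2 + cx + d. Substituting each data point gives a linear system:
  -a + b - c + d = 6
  d = -6
  a + b + c + d = -16
  8a + 4b + 2c + d = -60
Solving the system yields a = -6, b = 1, c = -5, d = -6.
So P(x) = -6x^3 + x^2 - 5x - 6.
Check: P(2) = -60. ✓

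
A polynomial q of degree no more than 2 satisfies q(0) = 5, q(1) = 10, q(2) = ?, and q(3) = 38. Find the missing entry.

21

The 3 known points determine the degree-2 polynomial uniquely.
Write q(n) = an^2 + bn + c. Substituting each data point gives a linear system:
  c = 5
  a + b + c = 10
  9a + 3b + c = 38
Solving the system yields a = 3, b = 2, c = 5.
So q(n) = 3n^2 + 2n + 5.
Then q(2) = 21.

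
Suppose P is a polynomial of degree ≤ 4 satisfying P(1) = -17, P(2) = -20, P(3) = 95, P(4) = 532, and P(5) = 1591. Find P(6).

3668

Forward differences of the values at n = 1, 2, 3, 4, 5:
  P  : -17  -20  95  532  1591
  Δ  : -3  115  437  1059
  Δ^2: 118  322  622
  Δ^3: 204  300
  Δ^4: 96
The fourth differences are constant, confirming degree 4.
Interpolating (Newton forward form) and evaluating at n = 6 gives P(6) = 3668.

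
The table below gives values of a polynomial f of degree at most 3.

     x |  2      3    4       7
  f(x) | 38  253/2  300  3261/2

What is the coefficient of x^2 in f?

-5/2

Write f(x) = ax^3 + bx^2 + cx + d. Substituting each data point gives a linear system:
  8a + 4b + 2c + d = 38
  27a + 9b + 3c + d = 253/2
  64a + 16b + 4c + d = 300
  343a + 49b + 7c + d = 3261/2
Solving the system yields a = 5, b = -5/2, c = 6, d = -4.
So f(x) = 5x³ - (5/2)x² + 6x - 4.
The coefficient of x^2 is -5/2.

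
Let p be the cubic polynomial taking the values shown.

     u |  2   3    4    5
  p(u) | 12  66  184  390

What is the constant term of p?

Write p(u) = au^3 + bu^2 + cu + d. Substituting each data point gives a linear system:
  8a + 4b + 2c + d = 12
  27a + 9b + 3c + d = 66
  64a + 16b + 4c + d = 184
  125a + 25b + 5c + d = 390
Solving the system yields a = 4, b = -4, c = -2, d = 0.
So p(u) = 4u^3 - 4u^2 - 2u.
The constant term is 0.

0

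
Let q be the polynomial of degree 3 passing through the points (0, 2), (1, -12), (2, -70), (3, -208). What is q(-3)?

Using the Lagrange interpolation formula with nodes 0, 1, 2, 3:
  L_0(s) = (s - 1)(s - 2)(s - 3) / -6
  L_1(s) = s(s - 2)(s - 3) / 2
  L_2(s) = s(s - 1)(s - 3) / -2
  L_3(s) = s(s - 1)(s - 2) / 6
Then q(s) = 2·L_0(s) - 12·L_1(s) - 70·L_2(s) - 208·L_3(s).
Expanding and collecting terms gives q(s) = -6s^3 - 4s^2 - 4s + 2.
Evaluating at s = -3: q(-3) = 140.

140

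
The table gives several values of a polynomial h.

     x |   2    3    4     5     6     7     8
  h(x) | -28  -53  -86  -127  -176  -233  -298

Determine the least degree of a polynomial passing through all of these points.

Forward differences of the values at x = 2, 3, 4, 5, 6, 7, 8:
  h  : -28  -53  -86  -127  -176  -233  -298
  Δ  : -25  -33  -41  -49  -57  -65
  Δ^2: -8  -8  -8  -8  -8
  Δ^3: 0  0  0  0
  Δ^4: 0  0  0
  Δ^5: 0  0
  Δ^6: 0
The second differences are constant (-8) and nonzero, while all higher differences vanish, so the minimal degree is 2.

2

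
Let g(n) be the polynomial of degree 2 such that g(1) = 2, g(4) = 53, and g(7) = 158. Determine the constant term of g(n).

-3

Write g(n) = an^2 + bn + c. Substituting each data point gives a linear system:
  a + b + c = 2
  16a + 4b + c = 53
  49a + 7b + c = 158
Solving the system yields a = 3, b = 2, c = -3.
So g(n) = 3n^2 + 2n - 3.
The constant term is -3.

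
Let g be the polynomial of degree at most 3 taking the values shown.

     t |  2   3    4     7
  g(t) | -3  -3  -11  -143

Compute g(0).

-3

Using the Lagrange interpolation formula with nodes 2, 3, 4, 7:
  L_0(t) = (t - 3)(t - 4)(t - 7) / -10
  L_1(t) = (t - 2)(t - 4)(t - 7) / 4
  L_2(t) = (t - 2)(t - 3)(t - 7) / -6
  L_3(t) = (t - 2)(t - 3)(t - 4) / 60
Then g(t) = -3·L_0(t) - 3·L_1(t) - 11·L_2(t) - 143·L_3(t).
Expanding and collecting terms gives g(t) = -t^3 + 5t^2 - 6t - 3.
Evaluating at t = 0: g(0) = -3.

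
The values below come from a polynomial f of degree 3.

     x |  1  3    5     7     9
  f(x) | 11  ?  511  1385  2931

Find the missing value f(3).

117

The 4 known points determine the degree-3 polynomial uniquely.
Write f(x) = ax^3 + bx^2 + cx + d. Substituting each data point gives a linear system:
  a + b + c + d = 11
  125a + 25b + 5c + d = 511
  343a + 49b + 7c + d = 1385
  729a + 81b + 9c + d = 2931
Solving the system yields a = 4, b = 0, c = 1, d = 6.
So f(x) = 4x^3 + x + 6.
Then f(3) = 117.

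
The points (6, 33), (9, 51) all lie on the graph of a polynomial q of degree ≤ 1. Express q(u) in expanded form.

q(u) = 6u - 3

Using the Lagrange interpolation formula with nodes 6, 9:
  L_0(u) = (u - 9) / -3
  L_1(u) = (u - 6) / 3
Then q(u) = 33·L_0(u) + 51·L_1(u).
Expanding and collecting terms gives q(u) = 6u - 3.
Check: q(6) = 33. ✓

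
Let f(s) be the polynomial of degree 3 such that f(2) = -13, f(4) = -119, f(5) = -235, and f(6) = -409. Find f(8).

Write f(s) = as^3 + bs^2 + cs + d. Substituting each data point gives a linear system:
  8a + 4b + 2c + d = -13
  64a + 16b + 4c + d = -119
  125a + 25b + 5c + d = -235
  216a + 36b + 6c + d = -409
Solving the system yields a = -2, b = 1, c = -3, d = 5.
So f(s) = -2s^3 + s^2 - 3s + 5.
Then f(8) = -979.

-979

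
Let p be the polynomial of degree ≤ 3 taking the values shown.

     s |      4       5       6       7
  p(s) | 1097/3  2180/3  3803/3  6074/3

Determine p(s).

Using the Lagrange interpolation formula with nodes 4, 5, 6, 7:
  L_0(s) = (s - 5)(s - 6)(s - 7) / -6
  L_1(s) = (s - 4)(s - 6)(s - 7) / 2
  L_2(s) = (s - 4)(s - 5)(s - 7) / -2
  L_3(s) = (s - 4)(s - 5)(s - 6) / 6
Then p(s) = 1097/3·L_0(s) + 2180/3·L_1(s) + 3803/3·L_2(s) + 6074/3·L_3(s).
Expanding and collecting terms gives p(s) = 6s^3 - 5s + 5/3.
Check: p(5) = 2180/3. ✓

p(s) = 6s^3 - 5s + 5/3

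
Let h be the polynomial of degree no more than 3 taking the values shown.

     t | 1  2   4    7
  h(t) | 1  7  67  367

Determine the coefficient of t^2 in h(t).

1

Write h(t) = at^3 + bt^2 + ct + d. Substituting each data point gives a linear system:
  a + b + c + d = 1
  8a + 4b + 2c + d = 7
  64a + 16b + 4c + d = 67
  343a + 49b + 7c + d = 367
Solving the system yields a = 1, b = 1, c = -4, d = 3.
So h(t) = t³ + t² - 4t + 3.
The coefficient of t^2 is 1.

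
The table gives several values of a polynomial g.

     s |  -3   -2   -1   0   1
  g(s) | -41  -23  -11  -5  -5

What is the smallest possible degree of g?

2

Forward differences of the values at s = -3, -2, -1, 0, 1:
  g  : -41  -23  -11  -5  -5
  Δ  : 18  12  6  0
  Δ^2: -6  -6  -6
  Δ^3: 0  0
  Δ^4: 0
The second differences are constant (-6) and nonzero, while all higher differences vanish, so the minimal degree is 2.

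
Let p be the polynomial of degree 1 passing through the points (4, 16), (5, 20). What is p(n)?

p(n) = 4n

Write p(n) = an + b. Substituting each data point gives a linear system:
  4a + b = 16
  5a + b = 20
Solving the system yields a = 4, b = 0.
So p(n) = 4n.
Check: p(4) = 16. ✓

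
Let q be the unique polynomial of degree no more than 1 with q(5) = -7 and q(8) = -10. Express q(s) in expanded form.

Write q(s) = as + b. Substituting each data point gives a linear system:
  5a + b = -7
  8a + b = -10
Solving the system yields a = -1, b = -2.
So q(s) = -s - 2.
Check: q(5) = -7. ✓

q(s) = -s - 2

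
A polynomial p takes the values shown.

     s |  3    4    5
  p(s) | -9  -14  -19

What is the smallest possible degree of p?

Forward differences of the values at s = 3, 4, 5:
  p  : -9  -14  -19
  Δ  : -5  -5
  Δ^2: 0
The first differences are constant (-5) and nonzero, while all higher differences vanish, so the minimal degree is 1.

1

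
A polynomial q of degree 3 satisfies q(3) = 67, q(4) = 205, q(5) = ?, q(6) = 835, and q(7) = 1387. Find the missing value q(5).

451

On equispaced nodes a degree-3 polynomial has vanishing fourth forward difference, so
  q(3) - 4·q(4) + 6·q(5) - 4·q(6) + q(7) = 0.
Substituting the known values and solving for q(5):
  6·q(5) = 2706
  q(5) = 451.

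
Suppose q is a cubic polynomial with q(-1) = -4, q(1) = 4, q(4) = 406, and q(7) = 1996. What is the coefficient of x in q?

-1

Write q(x) = ax^3 + bx^2 + cx + d. Substituting each data point gives a linear system:
  -a + b - c + d = -4
  a + b + c + d = 4
  64a + 16b + 4c + d = 406
  343a + 49b + 7c + d = 1996
Solving the system yields a = 5, b = 6, c = -1, d = -6.
So q(x) = 5x^3 + 6x^2 - x - 6.
The coefficient of x is -1.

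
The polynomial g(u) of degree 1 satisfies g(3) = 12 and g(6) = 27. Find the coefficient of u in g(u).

5

Write g(u) = au + b. Substituting each data point gives a linear system:
  3a + b = 12
  6a + b = 27
Solving the system yields a = 5, b = -3.
So g(u) = 5u - 3.
The leading coefficient is 5.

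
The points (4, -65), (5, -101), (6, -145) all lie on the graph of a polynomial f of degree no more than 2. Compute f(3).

Forward differences of the values at x = 4, 5, 6:
  f  : -65  -101  -145
  Δ  : -36  -44
  Δ^2: -8
The second differences are constant, confirming degree 2.
Interpolating (Newton forward form) and evaluating at x = 3 gives f(3) = -37.

-37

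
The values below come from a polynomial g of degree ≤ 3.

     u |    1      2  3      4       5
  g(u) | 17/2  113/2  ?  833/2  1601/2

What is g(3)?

361/2

The 4 known points determine the degree-3 polynomial uniquely.
Write g(u) = au^3 + bu^2 + cu + d. Substituting each data point gives a linear system:
  a + b + c + d = 17/2
  8a + 4b + 2c + d = 113/2
  64a + 16b + 4c + d = 833/2
  125a + 25b + 5c + d = 1601/2
Solving the system yields a = 6, b = 2, c = 0, d = 1/2.
So g(u) = 6u^3 + 2u^2 + 1/2.
Then g(3) = 361/2.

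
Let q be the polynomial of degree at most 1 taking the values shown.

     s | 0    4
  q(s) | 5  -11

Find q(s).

Write q(s) = as + b. Substituting each data point gives a linear system:
  b = 5
  4a + b = -11
Solving the system yields a = -4, b = 5.
So q(s) = -4s + 5.
Check: q(0) = 5. ✓

q(s) = -4s + 5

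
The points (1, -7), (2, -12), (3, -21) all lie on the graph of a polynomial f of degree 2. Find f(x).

Write f(x) = ax^2 + bx + c. Substituting each data point gives a linear system:
  a + b + c = -7
  4a + 2b + c = -12
  9a + 3b + c = -21
Solving the system yields a = -2, b = 1, c = -6.
So f(x) = -2x² + x - 6.
Check: f(2) = -12. ✓

f(x) = -2x^2 + x - 6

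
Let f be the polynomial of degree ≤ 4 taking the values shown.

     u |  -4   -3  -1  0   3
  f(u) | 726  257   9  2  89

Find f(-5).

1657

Using the Lagrange interpolation formula with nodes -4, -3, -1, 0, 3:
  L_0(u) = (u + 3)(u + 1)u(u - 3) / 84
  L_1(u) = (u + 4)(u + 1)u(u - 3) / -36
  L_2(u) = (u + 4)(u + 3)u(u - 3) / 24
  L_3(u) = (u + 4)(u + 3)(u + 1)(u - 3) / -36
  L_4(u) = (u + 4)(u + 3)(u + 1)u / 504
Then f(u) = 726·L_0(u) + 257·L_1(u) + 9·L_2(u) + 2·L_3(u) + 89·L_4(u).
Expanding and collecting terms gives f(u) = 2u⁴ - 3u³ + u² - u + 2.
Evaluating at u = -5: f(-5) = 1657.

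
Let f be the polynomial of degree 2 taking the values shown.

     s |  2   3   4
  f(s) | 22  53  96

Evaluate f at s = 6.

Forward differences of the values at s = 2, 3, 4:
  f  : 22  53  96
  Δ  : 31  43
  Δ^2: 12
The second differences are constant, confirming degree 2.
Interpolating (Newton forward form) and evaluating at s = 6 gives f(6) = 218.

218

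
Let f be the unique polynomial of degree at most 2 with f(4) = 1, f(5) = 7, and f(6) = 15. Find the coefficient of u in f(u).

Write f(u) = au^2 + bu + c. Substituting each data point gives a linear system:
  16a + 4b + c = 1
  25a + 5b + c = 7
  36a + 6b + c = 15
Solving the system yields a = 1, b = -3, c = -3.
So f(u) = u² - 3u - 3.
The coefficient of u is -3.

-3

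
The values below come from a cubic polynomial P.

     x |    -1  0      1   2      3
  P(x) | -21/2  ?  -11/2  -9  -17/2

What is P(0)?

-4

The 4 known points determine the degree-3 polynomial uniquely.
Write P(x) = ax^3 + bx^2 + cx + d. Substituting each data point gives a linear system:
  -a + b - c + d = -21/2
  a + b + c + d = -11/2
  8a + 4b + 2c + d = -9
  27a + 9b + 3c + d = -17/2
Solving the system yields a = 1, b = -4, c = 3/2, d = -4.
So P(x) = x³ - 4x² + (3/2)x - 4.
Then P(0) = -4.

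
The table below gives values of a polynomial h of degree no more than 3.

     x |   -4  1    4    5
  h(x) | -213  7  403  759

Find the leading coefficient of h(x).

Write h(x) = ax^3 + bx^2 + cx + d. Substituting each data point gives a linear system:
  -64a + 16b - 4c + d = -213
  a + b + c + d = 7
  64a + 16b + 4c + d = 403
  125a + 25b + 5c + d = 759
Solving the system yields a = 5, b = 6, c = -3, d = -1.
So h(x) = 5x^3 + 6x^2 - 3x - 1.
The leading coefficient is 5.

5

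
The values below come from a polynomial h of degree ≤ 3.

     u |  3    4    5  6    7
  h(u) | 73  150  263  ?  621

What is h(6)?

418

The 4 known points determine the degree-3 polynomial uniquely.
Write h(u) = au^3 + bu^2 + cu + d. Substituting each data point gives a linear system:
  27a + 9b + 3c + d = 73
  64a + 16b + 4c + d = 150
  125a + 25b + 5c + d = 263
  343a + 49b + 7c + d = 621
Solving the system yields a = 1, b = 6, c = -2, d = -2.
So h(u) = u^3 + 6u^2 - 2u - 2.
Then h(6) = 418.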